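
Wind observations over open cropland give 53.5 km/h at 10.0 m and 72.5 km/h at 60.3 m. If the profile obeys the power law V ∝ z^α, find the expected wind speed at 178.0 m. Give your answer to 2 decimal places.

First find α: α = ln(V₂/V₁)/ln(z₂/z₁) = ln(72.5/53.5)/ln(60.3/10.0) = 0.30390/1.79675 = 0.1691
Extrapolate from 60.3 m to 178.0 m: V₃ = 72.5 × (178.0/60.3)^0.1691 = 72.5 × 1.2009 = 87.0667 km/h

87.07 km/h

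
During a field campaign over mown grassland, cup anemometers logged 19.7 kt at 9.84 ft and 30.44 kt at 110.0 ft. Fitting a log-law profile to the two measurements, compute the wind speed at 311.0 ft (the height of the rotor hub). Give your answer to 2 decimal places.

35.06 kt

Log law: V ∝ ln(z/z₀). From the pair, with r = V₁/V₂ = 0.64717,
ln z₀ = (ln z₁ − r·ln z₂)/(1 − r) = (2.2865 − 0.64717×4.7005)/0.35283 = -2.1415 → z₀ = 0.1175 ft
V₃ = V₁ · ln(z₃/z₀)/ln(z₁/z₀) = 19.7 × 7.8813/4.4280 = 35.0639 kt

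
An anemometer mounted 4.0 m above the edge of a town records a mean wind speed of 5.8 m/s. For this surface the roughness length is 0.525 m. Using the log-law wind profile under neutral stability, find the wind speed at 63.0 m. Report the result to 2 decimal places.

Log law: V(z) ∝ ln(z/z₀), so V₂/V₁ = ln(z₂/z₀) / ln(z₁/z₀).
ln(63.0/0.525) = 4.7875, ln(4.0/0.525) = 2.0307
V₂ = 5.8 × 4.7875/2.0307 = 5.8 × 2.3576 = 13.6742 m/s

13.67 m/s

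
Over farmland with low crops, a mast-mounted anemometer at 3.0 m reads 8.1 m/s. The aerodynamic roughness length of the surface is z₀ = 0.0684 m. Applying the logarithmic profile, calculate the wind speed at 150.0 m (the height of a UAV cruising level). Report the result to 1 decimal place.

Log law: V(z) ∝ ln(z/z₀), so V₂/V₁ = ln(z₂/z₀) / ln(z₁/z₀).
ln(150.0/0.0684) = 7.6930, ln(3.0/0.0684) = 3.7810
V₂ = 8.1 × 7.6930/3.7810 = 8.1 × 2.0347 = 16.4807 m/s

16.5 m/s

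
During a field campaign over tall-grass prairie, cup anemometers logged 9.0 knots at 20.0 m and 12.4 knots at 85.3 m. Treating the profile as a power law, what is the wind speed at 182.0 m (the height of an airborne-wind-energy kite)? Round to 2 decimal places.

14.66 knots

First find α: α = ln(V₂/V₁)/ln(z₂/z₁) = ln(12.4/9.0)/ln(85.3/20.0) = 0.32047/1.45044 = 0.2209
Extrapolate from 85.3 m to 182.0 m: V₃ = 12.4 × (182.0/85.3)^0.2209 = 12.4 × 1.1823 = 14.6602 knots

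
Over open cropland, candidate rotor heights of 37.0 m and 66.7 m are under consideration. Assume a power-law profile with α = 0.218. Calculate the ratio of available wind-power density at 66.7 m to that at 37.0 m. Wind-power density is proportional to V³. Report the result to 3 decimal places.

1.470

Speed ratio: V_B/V_A = (z_B/z_A)^α = (66.7/37.0)^0.218 = (1.8027)^0.218 = 1.13708
Power-density ratio: P_B/P_A = (V_B/V_A)³ = (1.13708)³ = 1.47019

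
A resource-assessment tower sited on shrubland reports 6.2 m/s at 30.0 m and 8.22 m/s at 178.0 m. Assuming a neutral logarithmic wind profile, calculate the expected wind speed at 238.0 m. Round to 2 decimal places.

Log law: V ∝ ln(z/z₀). From the pair, with r = V₁/V₂ = 0.75426,
ln z₀ = (ln z₁ − r·ln z₂)/(1 − r) = (3.4012 − 0.75426×5.1818)/0.24574 = -2.0640 → z₀ = 0.1269 m
V₃ = V₁ · ln(z₃/z₀)/ln(z₁/z₀) = 6.2 × 7.5362/5.4652 = 8.5495 m/s

8.55 m/s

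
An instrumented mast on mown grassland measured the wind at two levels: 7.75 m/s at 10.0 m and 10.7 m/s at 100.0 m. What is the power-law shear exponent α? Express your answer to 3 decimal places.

Power law: V₂/V₁ = (z₂/z₁)^α ⇒ α = ln(V₂/V₁) / ln(z₂/z₁)
α = ln(10.7/7.75) / ln(100.0/10.0) = ln(1.3806) / ln(10.0000)
  = 0.32255 / 2.30259 = 0.14008

α ≈ 0.140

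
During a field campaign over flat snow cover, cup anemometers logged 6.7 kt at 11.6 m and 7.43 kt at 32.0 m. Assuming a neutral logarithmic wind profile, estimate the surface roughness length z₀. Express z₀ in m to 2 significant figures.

z₀ ≈ 0.0010 m

Log law: V(z) ∝ ln(z/z₀). With r = V₁/V₂ = 6.7/7.43 = 0.90175,
r · ln(z₂/z₀) = ln(z₁/z₀) ⇒ ln z₀ = (ln z₁ − r·ln z₂)/(1 − r)
ln z₀ = (2.45101 − 0.90175×3.46574) / 0.09825 = -6.8623
z₀ = exp(-6.8623) = 0.001047 m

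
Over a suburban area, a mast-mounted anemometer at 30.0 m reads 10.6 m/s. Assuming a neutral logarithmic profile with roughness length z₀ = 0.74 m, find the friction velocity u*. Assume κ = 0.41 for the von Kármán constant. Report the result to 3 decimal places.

u* ≈ 1.174 m/s

Log law: V(z) = (u*/κ) · ln(z/z₀) ⇒ u* = κ · V / ln(z/z₀)
u* = 0.41 × 10.6 / ln(30.0/0.74) = 0.41 × 10.6 / 3.7023
   = 4.3460 / 3.7023 = 1.1739 m/s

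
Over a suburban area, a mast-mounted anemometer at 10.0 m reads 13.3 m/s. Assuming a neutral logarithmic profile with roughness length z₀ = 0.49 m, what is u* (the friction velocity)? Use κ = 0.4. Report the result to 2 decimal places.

u* ≈ 1.76 m/s

Log law: V(z) = (u*/κ) · ln(z/z₀) ⇒ u* = κ · V / ln(z/z₀)
u* = 0.4 × 13.3 / ln(10.0/0.49) = 0.4 × 13.3 / 3.0159
   = 5.3200 / 3.0159 = 1.7640 m/s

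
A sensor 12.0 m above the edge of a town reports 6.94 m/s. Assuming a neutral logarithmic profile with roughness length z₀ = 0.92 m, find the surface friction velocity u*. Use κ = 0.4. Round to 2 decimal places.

Log law: V(z) = (u*/κ) · ln(z/z₀) ⇒ u* = κ · V / ln(z/z₀)
u* = 0.4 × 6.94 / ln(12.0/0.92) = 0.4 × 6.94 / 2.5683
   = 2.7760 / 2.5683 = 1.0809 m/s

u* ≈ 1.08 m/s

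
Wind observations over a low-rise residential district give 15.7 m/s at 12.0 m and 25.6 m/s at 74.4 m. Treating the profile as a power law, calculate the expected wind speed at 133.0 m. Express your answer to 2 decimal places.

29.91 m/s

First find α: α = ln(V₂/V₁)/ln(z₂/z₁) = ln(25.6/15.7)/ln(74.4/12.0) = 0.48893/1.82455 = 0.2680
Extrapolate from 74.4 m to 133.0 m: V₃ = 25.6 × (133.0/74.4)^0.2680 = 25.6 × 1.1684 = 29.9119 m/s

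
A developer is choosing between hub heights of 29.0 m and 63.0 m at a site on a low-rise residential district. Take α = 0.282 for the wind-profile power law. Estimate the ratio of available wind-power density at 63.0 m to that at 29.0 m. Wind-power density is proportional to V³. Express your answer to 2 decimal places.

1.93

Speed ratio: V_B/V_A = (z_B/z_A)^α = (63.0/29.0)^0.282 = (2.1724)^0.282 = 1.24457
Power-density ratio: P_B/P_A = (V_B/V_A)³ = (1.24457)³ = 1.92776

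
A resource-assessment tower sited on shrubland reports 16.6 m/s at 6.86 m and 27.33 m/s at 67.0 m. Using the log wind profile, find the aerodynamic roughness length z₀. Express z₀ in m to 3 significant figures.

Log law: V(z) ∝ ln(z/z₀). With r = V₁/V₂ = 16.6/27.33 = 0.60739,
r · ln(z₂/z₀) = ln(z₁/z₀) ⇒ ln z₀ = (ln z₁ − r·ln z₂)/(1 − r)
ln z₀ = (1.92571 − 0.60739×4.20469) / 0.39261 = -1.6000
z₀ = exp(-1.6000) = 0.2019 m

z₀ ≈ 0.202 m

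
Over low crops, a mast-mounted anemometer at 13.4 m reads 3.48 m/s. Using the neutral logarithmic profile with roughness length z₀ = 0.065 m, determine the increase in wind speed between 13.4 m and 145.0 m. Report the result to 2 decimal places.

1.56 m/s

Log law: V₂ = V₁ · ln(z₂/z₀)/ln(z₁/z₀) = 3.48 × 7.7101/5.3286 = 5.0353 m/s
ΔV = 5.0353 − 3.48 = 1.5553 m/s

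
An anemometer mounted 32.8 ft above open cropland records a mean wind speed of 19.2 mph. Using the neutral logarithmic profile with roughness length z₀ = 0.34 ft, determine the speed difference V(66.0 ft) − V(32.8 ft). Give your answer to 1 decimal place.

2.9 mph

Log law: V₂ = V₁ · ln(z₂/z₀)/ln(z₁/z₀) = 19.2 × 5.2685/4.5692 = 22.1382 mph
ΔV = 22.1382 − 19.2 = 2.9382 mph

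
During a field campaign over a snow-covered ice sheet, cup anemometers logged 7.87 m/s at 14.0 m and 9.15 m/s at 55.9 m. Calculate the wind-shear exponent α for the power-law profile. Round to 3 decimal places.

Power law: V₂/V₁ = (z₂/z₁)^α ⇒ α = ln(V₂/V₁) / ln(z₂/z₁)
α = ln(9.15/7.87) / ln(55.9/14.0) = ln(1.1626) / ln(3.9929)
  = 0.15070 / 1.38451 = 0.10884

α ≈ 0.109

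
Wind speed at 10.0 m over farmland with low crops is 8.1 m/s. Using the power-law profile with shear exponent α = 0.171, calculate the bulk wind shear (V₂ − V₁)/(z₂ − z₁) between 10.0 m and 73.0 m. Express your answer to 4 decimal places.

Power law: V₂ = V₁ · (z₂/z₁)^α = 8.1 × (7.3000)^0.171 = 11.3792 m/s
ΔV/Δz = (11.3792 − 8.1)/(73.0 − 10.0) = 3.2792/63.0000 = 0.05205 m/s/m

0.0521 m/s/m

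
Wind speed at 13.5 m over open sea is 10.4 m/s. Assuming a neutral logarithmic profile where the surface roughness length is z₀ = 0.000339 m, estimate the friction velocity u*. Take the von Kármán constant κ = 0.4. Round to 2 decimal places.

u* ≈ 0.39 m/s

Log law: V(z) = (u*/κ) · ln(z/z₀) ⇒ u* = κ · V / ln(z/z₀)
u* = 0.4 × 10.4 / ln(13.5/0.000339) = 0.4 × 10.4 / 10.5922
   = 4.1600 / 10.5922 = 0.3927 m/s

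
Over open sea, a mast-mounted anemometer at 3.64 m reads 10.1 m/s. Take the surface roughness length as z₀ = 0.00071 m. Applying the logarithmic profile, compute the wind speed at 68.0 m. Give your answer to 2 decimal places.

Log law: V(z) ∝ ln(z/z₀), so V₂/V₁ = ln(z₂/z₀) / ln(z₁/z₀).
ln(68.0/0.00071) = 11.4698, ln(3.64/0.00071) = 8.5422
V₂ = 10.1 × 11.4698/8.5422 = 10.1 × 1.3427 = 13.5614 m/s

13.56 m/s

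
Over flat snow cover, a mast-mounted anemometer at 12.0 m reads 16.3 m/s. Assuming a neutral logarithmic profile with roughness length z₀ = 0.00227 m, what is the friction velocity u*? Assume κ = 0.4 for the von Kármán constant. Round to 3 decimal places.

u* ≈ 0.761 m/s

Log law: V(z) = (u*/κ) · ln(z/z₀) ⇒ u* = κ · V / ln(z/z₀)
u* = 0.4 × 16.3 / ln(12.0/0.00227) = 0.4 × 16.3 / 8.5729
   = 6.5200 / 8.5729 = 0.7605 m/s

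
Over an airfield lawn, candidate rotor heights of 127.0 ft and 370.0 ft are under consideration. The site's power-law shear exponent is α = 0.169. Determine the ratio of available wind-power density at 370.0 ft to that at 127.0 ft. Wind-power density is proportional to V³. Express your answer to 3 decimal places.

1.720

Speed ratio: V_B/V_A = (z_B/z_A)^α = (370.0/127.0)^0.169 = (2.9134)^0.169 = 1.19807
Power-density ratio: P_B/P_A = (V_B/V_A)³ = (1.19807)³ = 1.71969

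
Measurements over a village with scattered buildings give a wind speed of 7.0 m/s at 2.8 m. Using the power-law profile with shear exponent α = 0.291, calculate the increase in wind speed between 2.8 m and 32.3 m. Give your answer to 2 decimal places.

Power law: V₂ = V₁ · (z₂/z₁)^α = 7.0 × (11.5357)^0.291 = 14.2611 m/s
ΔV = 14.2611 − 7.0 = 7.2611 m/s

7.26 m/s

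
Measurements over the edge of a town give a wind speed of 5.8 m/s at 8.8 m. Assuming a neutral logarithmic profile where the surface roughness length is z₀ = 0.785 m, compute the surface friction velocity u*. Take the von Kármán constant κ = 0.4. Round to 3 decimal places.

Log law: V(z) = (u*/κ) · ln(z/z₀) ⇒ u* = κ · V / ln(z/z₀)
u* = 0.4 × 5.8 / ln(8.8/0.785) = 0.4 × 5.8 / 2.4168
   = 2.3200 / 2.4168 = 0.9599 m/s

u* ≈ 0.960 m/s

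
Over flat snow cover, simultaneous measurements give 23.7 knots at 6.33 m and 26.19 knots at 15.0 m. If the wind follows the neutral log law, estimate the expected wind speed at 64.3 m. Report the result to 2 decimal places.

Log law: V ∝ ln(z/z₀). From the pair, with r = V₁/V₂ = 0.90493,
ln z₀ = (ln z₁ − r·ln z₂)/(1 − r) = (1.8453 − 0.90493×2.7081)/0.09507 = -6.3664 → z₀ = 0.001718 m
V₃ = V₁ · ln(z₃/z₀)/ln(z₁/z₀) = 23.7 × 10.5300/8.2117 = 30.3908 knots

30.39 knots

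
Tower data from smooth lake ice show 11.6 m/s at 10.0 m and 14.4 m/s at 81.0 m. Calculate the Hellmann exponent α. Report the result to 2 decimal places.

Power law: V₂/V₁ = (z₂/z₁)^α ⇒ α = ln(V₂/V₁) / ln(z₂/z₁)
α = ln(14.4/11.6) / ln(81.0/10.0) = ln(1.2414) / ln(8.1000)
  = 0.21622 / 2.09186 = 0.10336

α ≈ 0.10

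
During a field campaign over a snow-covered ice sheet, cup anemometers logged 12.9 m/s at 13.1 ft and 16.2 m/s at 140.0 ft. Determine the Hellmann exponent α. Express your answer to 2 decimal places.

Power law: V₂/V₁ = (z₂/z₁)^α ⇒ α = ln(V₂/V₁) / ln(z₂/z₁)
α = ln(16.2/12.9) / ln(140.0/13.1) = ln(1.2558) / ln(10.6870)
  = 0.22778 / 2.36903 = 0.09615

α ≈ 0.10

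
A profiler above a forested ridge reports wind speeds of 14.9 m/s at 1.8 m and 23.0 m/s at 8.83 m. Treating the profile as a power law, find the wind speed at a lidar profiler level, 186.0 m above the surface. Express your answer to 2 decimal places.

First find α: α = ln(V₂/V₁)/ln(z₂/z₁) = ln(23.0/14.9)/ln(8.83/1.8) = 0.43413/1.59037 = 0.2730
Extrapolate from 8.83 m to 186.0 m: V₃ = 23.0 × (186.0/8.83)^0.2730 = 23.0 × 2.2977 = 52.8477 m/s

52.85 m/s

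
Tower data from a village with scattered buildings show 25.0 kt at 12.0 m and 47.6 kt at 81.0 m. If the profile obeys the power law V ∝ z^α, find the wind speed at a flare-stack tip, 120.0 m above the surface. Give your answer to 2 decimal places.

First find α: α = ln(V₂/V₁)/ln(z₂/z₁) = ln(47.6/25.0)/ln(81.0/12.0) = 0.64396/1.90954 = 0.3372
Extrapolate from 81.0 m to 120.0 m: V₃ = 47.6 × (120.0/81.0)^0.3372 = 47.6 × 1.1417 = 54.3464 kt

54.35 kt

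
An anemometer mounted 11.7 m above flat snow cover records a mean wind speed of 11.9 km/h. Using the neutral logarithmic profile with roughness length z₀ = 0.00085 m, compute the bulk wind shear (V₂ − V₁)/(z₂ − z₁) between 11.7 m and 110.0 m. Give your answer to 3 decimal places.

0.028 km/h/m

Log law: V₂ = V₁ · ln(z₂/z₀)/ln(z₁/z₀) = 11.9 × 11.7708/9.5299 = 14.6982 km/h
ΔV/Δz = (14.6982 − 11.9)/(110.0 − 11.7) = 2.7982/98.3000 = 0.02847 km/h/m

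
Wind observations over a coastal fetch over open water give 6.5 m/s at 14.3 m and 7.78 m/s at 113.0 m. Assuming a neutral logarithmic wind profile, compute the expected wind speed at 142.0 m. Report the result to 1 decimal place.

Log law: V ∝ ln(z/z₀). From the pair, with r = V₁/V₂ = 0.83548,
ln z₀ = (ln z₁ − r·ln z₂)/(1 − r) = (2.6603 − 0.83548×4.7274)/0.16452 = -7.8369 → z₀ = 0.0003949 m
V₃ = V₁ · ln(z₃/z₀)/ln(z₁/z₀) = 6.5 × 12.7927/10.4971 = 7.9215 m/s

7.9 m/s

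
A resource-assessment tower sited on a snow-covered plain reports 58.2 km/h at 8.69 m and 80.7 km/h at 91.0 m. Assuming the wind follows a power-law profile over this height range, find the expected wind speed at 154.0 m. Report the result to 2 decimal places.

86.83 km/h

First find α: α = ln(V₂/V₁)/ln(z₂/z₁) = ln(80.7/58.2)/ln(91.0/8.69) = 0.32685/2.34869 = 0.1392
Extrapolate from 91.0 m to 154.0 m: V₃ = 80.7 × (154.0/91.0)^0.1392 = 80.7 × 1.0760 = 86.8300 km/h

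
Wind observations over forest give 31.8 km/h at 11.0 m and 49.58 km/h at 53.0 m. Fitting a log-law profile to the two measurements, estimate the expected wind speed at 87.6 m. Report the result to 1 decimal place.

Log law: V ∝ ln(z/z₀). From the pair, with r = V₁/V₂ = 0.64139,
ln z₀ = (ln z₁ − r·ln z₂)/(1 − r) = (2.3979 − 0.64139×3.9703)/0.35861 = -0.4144 → z₀ = 0.6608 m
V₃ = V₁ · ln(z₃/z₀)/ln(z₁/z₀) = 31.8 × 4.8872/2.8123 = 55.2619 km/h

55.3 km/h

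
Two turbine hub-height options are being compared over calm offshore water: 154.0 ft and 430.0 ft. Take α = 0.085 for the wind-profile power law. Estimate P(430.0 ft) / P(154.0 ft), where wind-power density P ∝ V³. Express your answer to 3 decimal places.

Speed ratio: V_B/V_A = (z_B/z_A)^α = (430.0/154.0)^0.085 = (2.7922)^0.085 = 1.09120
Power-density ratio: P_B/P_A = (V_B/V_A)³ = (1.09120)³ = 1.29932

1.299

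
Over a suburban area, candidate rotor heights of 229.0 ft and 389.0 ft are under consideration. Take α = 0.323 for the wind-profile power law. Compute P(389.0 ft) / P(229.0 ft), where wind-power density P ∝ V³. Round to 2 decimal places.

Speed ratio: V_B/V_A = (z_B/z_A)^α = (389.0/229.0)^0.323 = (1.6987)^0.323 = 1.18666
Power-density ratio: P_B/P_A = (V_B/V_A)³ = (1.18666)³ = 1.67102

1.67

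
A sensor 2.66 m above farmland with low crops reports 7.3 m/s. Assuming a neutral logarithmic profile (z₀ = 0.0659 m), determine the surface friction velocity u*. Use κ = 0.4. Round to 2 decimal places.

Log law: V(z) = (u*/κ) · ln(z/z₀) ⇒ u* = κ · V / ln(z/z₀)
u* = 0.4 × 7.3 / ln(2.66/0.0659) = 0.4 × 7.3 / 3.6979
   = 2.9200 / 3.6979 = 0.7896 m/s

u* ≈ 0.79 m/s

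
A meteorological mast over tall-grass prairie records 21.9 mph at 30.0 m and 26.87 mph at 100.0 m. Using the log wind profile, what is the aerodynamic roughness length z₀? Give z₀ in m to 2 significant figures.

Log law: V(z) ∝ ln(z/z₀). With r = V₁/V₂ = 21.9/26.87 = 0.81504,
r · ln(z₂/z₀) = ln(z₁/z₀) ⇒ ln z₀ = (ln z₁ − r·ln z₂)/(1 − r)
ln z₀ = (3.40120 − 0.81504×4.60517) / 0.18496 = -1.9040
z₀ = exp(-1.9040) = 0.1490 m

z₀ ≈ 0.15 m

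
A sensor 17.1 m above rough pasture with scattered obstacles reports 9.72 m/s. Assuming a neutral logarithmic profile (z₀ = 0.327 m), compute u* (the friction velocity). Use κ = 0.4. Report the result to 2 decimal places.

Log law: V(z) = (u*/κ) · ln(z/z₀) ⇒ u* = κ · V / ln(z/z₀)
u* = 0.4 × 9.72 / ln(17.1/0.327) = 0.4 × 9.72 / 3.9569
   = 3.8880 / 3.9569 = 0.9826 m/s

u* ≈ 0.98 m/s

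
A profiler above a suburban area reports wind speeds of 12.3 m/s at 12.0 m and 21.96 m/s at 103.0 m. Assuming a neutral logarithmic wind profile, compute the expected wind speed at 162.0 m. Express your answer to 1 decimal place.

24.0 m/s

Log law: V ∝ ln(z/z₀). From the pair, with r = V₁/V₂ = 0.56011,
ln z₀ = (ln z₁ − r·ln z₂)/(1 − r) = (2.4849 − 0.56011×4.6347)/0.43989 = -0.2524 → z₀ = 0.7769 m
V₃ = V₁ · ln(z₃/z₀)/ln(z₁/z₀) = 12.3 × 5.3400/2.7374 = 23.9949 m/s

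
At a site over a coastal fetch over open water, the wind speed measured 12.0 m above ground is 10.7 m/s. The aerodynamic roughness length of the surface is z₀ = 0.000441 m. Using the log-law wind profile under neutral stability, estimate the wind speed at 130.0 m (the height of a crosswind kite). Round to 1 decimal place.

Log law: V(z) ∝ ln(z/z₀), so V₂/V₁ = ln(z₂/z₀) / ln(z₁/z₀).
ln(130.0/0.000441) = 12.5940, ln(12.0/0.000441) = 10.2114
V₂ = 10.7 × 12.5940/10.2114 = 10.7 × 1.2333 = 13.1966 m/s

13.2 m/s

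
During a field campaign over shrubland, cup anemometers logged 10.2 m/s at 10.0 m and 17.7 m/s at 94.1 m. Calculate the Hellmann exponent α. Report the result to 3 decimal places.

Power law: V₂/V₁ = (z₂/z₁)^α ⇒ α = ln(V₂/V₁) / ln(z₂/z₁)
α = ln(17.7/10.2) / ln(94.1/10.0) = ln(1.7353) / ln(9.4100)
  = 0.55118 / 2.24177 = 0.24587

α ≈ 0.246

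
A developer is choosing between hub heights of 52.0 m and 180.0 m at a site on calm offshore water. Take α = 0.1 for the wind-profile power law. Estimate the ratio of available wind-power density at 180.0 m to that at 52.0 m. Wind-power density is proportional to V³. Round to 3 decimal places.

1.451

Speed ratio: V_B/V_A = (z_B/z_A)^α = (180.0/52.0)^0.1 = (3.4615)^0.1 = 1.13221
Power-density ratio: P_B/P_A = (V_B/V_A)³ = (1.13221)³ = 1.45138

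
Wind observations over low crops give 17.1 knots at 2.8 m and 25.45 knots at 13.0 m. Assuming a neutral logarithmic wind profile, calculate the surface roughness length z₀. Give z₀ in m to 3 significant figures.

Log law: V(z) ∝ ln(z/z₀). With r = V₁/V₂ = 17.1/25.45 = 0.67191,
r · ln(z₂/z₀) = ln(z₁/z₀) ⇒ ln z₀ = (ln z₁ − r·ln z₂)/(1 − r)
ln z₀ = (1.02962 − 0.67191×2.56495) / 0.32809 = -2.1146
z₀ = exp(-2.1146) = 0.1207 m

z₀ ≈ 0.121 m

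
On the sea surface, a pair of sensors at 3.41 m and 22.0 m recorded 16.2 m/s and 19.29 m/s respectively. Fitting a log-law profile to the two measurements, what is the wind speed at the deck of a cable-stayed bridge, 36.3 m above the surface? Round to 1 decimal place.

20.1 m/s

Log law: V ∝ ln(z/z₀). From the pair, with r = V₁/V₂ = 0.83981,
ln z₀ = (ln z₁ − r·ln z₂)/(1 − r) = (1.2267 − 0.83981×3.0910)/0.16019 = -8.5474 → z₀ = 0.0001940 m
V₃ = V₁ · ln(z₃/z₀)/ln(z₁/z₀) = 16.2 × 12.1393/9.7742 = 20.1200 m/s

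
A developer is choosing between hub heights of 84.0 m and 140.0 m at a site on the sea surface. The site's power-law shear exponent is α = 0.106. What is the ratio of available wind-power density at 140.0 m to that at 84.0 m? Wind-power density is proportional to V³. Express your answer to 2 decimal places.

1.18

Speed ratio: V_B/V_A = (z_B/z_A)^α = (140.0/84.0)^0.106 = (1.6667)^0.106 = 1.05564
Power-density ratio: P_B/P_A = (V_B/V_A)³ = (1.05564)³ = 1.17638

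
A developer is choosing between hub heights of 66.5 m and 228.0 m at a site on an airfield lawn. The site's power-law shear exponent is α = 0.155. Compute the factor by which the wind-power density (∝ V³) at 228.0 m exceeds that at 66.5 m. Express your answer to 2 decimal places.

1.77

Speed ratio: V_B/V_A = (z_B/z_A)^α = (228.0/66.5)^0.155 = (3.4286)^0.155 = 1.21044
Power-density ratio: P_B/P_A = (V_B/V_A)³ = (1.21044)³ = 1.77349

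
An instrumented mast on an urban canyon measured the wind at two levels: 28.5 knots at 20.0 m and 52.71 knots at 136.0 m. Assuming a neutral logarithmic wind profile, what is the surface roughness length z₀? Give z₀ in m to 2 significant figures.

Log law: V(z) ∝ ln(z/z₀). With r = V₁/V₂ = 28.5/52.71 = 0.54069,
r · ln(z₂/z₀) = ln(z₁/z₀) ⇒ ln z₀ = (ln z₁ − r·ln z₂)/(1 − r)
ln z₀ = (2.99573 − 0.54069×4.91265) / 0.45931 = 0.7391
z₀ = exp(0.7391) = 2.094 m

z₀ ≈ 2.1 m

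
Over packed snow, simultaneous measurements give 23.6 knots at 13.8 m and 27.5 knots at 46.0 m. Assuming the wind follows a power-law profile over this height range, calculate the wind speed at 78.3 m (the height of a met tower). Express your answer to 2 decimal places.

First find α: α = ln(V₂/V₁)/ln(z₂/z₁) = ln(27.5/23.6)/ln(46.0/13.8) = 0.15294/1.20397 = 0.1270
Extrapolate from 46.0 m to 78.3 m: V₃ = 27.5 × (78.3/46.0)^0.1270 = 27.5 × 1.0699 = 29.4223 knots

29.42 knots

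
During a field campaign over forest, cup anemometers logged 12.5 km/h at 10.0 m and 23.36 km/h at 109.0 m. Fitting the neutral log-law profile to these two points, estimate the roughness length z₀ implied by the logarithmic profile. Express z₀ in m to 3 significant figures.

z₀ ≈ 0.640 m

Log law: V(z) ∝ ln(z/z₀). With r = V₁/V₂ = 12.5/23.36 = 0.53510,
r · ln(z₂/z₀) = ln(z₁/z₀) ⇒ ln z₀ = (ln z₁ − r·ln z₂)/(1 − r)
ln z₀ = (2.30259 − 0.53510×4.69135) / 0.46490 = -0.4469
z₀ = exp(-0.4469) = 0.6396 m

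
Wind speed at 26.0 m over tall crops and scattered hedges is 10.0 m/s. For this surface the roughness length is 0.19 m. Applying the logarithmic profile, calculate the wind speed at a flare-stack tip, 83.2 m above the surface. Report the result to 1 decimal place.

12.4 m/s

Log law: V(z) ∝ ln(z/z₀), so V₂/V₁ = ln(z₂/z₀) / ln(z₁/z₀).
ln(83.2/0.19) = 6.0820, ln(26.0/0.19) = 4.9188
V₂ = 10.0 × 6.0820/4.9188 = 10.0 × 1.2365 = 12.3647 m/s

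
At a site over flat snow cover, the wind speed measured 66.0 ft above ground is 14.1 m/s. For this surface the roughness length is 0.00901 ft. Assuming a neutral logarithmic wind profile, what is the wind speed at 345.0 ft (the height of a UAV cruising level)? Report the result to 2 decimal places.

Log law: V(z) ∝ ln(z/z₀), so V₂/V₁ = ln(z₂/z₀) / ln(z₁/z₀).
ln(345.0/0.00901) = 10.5530, ln(66.0/0.00901) = 8.8991
V₂ = 14.1 × 10.5530/8.8991 = 14.1 × 1.1858 = 16.7205 m/s

16.72 m/s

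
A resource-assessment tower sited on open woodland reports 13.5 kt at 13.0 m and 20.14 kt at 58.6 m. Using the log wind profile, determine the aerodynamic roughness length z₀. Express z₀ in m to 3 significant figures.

Log law: V(z) ∝ ln(z/z₀). With r = V₁/V₂ = 13.5/20.14 = 0.67031,
r · ln(z₂/z₀) = ln(z₁/z₀) ⇒ ln z₀ = (ln z₁ − r·ln z₂)/(1 − r)
ln z₀ = (2.56495 − 0.67031×4.07073) / 0.32969 = -0.4965
z₀ = exp(-0.4965) = 0.6087 m

z₀ ≈ 0.609 m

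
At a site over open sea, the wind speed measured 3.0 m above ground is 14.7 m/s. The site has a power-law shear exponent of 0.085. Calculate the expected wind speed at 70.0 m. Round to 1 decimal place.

Power-law profile: V₂ = V₁ · (z₂/z₁)^α
V₂ = 14.7 × (70.0/3.0)^0.085 = 14.7 × (23.3333)^0.085
    = 14.7 × 1.3070 = 19.2130 m/s

19.2 m/s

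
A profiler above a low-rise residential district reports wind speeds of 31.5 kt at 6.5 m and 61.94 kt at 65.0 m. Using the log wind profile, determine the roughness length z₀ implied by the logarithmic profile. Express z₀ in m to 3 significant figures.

Log law: V(z) ∝ ln(z/z₀). With r = V₁/V₂ = 31.5/61.94 = 0.50856,
r · ln(z₂/z₀) = ln(z₁/z₀) ⇒ ln z₀ = (ln z₁ − r·ln z₂)/(1 − r)
ln z₀ = (1.87180 − 0.50856×4.17439) / 0.49144 = -0.5110
z₀ = exp(-0.5110) = 0.5999 m

z₀ ≈ 0.600 m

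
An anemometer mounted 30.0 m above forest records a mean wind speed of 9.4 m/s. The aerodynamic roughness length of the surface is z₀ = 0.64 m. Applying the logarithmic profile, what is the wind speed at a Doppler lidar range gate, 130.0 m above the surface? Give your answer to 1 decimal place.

Log law: V(z) ∝ ln(z/z₀), so V₂/V₁ = ln(z₂/z₀) / ln(z₁/z₀).
ln(130.0/0.64) = 5.3138, ln(30.0/0.64) = 3.8475
V₂ = 9.4 × 5.3138/3.8475 = 9.4 × 1.3811 = 12.9825 m/s

13.0 m/s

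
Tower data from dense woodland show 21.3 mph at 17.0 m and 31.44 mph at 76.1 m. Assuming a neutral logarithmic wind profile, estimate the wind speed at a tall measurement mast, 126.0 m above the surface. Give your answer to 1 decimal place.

Log law: V ∝ ln(z/z₀). From the pair, with r = V₁/V₂ = 0.67748,
ln z₀ = (ln z₁ − r·ln z₂)/(1 − r) = (2.8332 − 0.67748×4.3320)/0.32252 = -0.3152 → z₀ = 0.7296 m
V₃ = V₁ · ln(z₃/z₀)/ln(z₁/z₀) = 21.3 × 5.1515/3.1484 = 34.8513 mph

34.9 mph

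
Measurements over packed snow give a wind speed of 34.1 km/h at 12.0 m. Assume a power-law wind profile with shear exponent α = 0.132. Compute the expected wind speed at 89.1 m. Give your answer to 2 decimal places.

Power-law profile: V₂ = V₁ · (z₂/z₁)^α
V₂ = 34.1 × (89.1/12.0)^0.132 = 34.1 × (7.4250)^0.132
    = 34.1 × 1.3030 = 44.4310 km/h

44.43 km/h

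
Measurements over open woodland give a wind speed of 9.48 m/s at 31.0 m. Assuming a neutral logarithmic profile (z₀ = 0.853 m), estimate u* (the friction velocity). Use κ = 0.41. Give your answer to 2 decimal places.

u* ≈ 1.08 m/s

Log law: V(z) = (u*/κ) · ln(z/z₀) ⇒ u* = κ · V / ln(z/z₀)
u* = 0.41 × 9.48 / ln(31.0/0.853) = 0.41 × 9.48 / 3.5930
   = 3.8868 / 3.5930 = 1.0818 m/s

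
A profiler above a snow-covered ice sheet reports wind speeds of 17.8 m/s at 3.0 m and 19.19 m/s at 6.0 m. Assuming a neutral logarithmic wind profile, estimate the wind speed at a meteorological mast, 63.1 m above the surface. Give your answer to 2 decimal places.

Log law: V ∝ ln(z/z₀). From the pair, with r = V₁/V₂ = 0.92757,
ln z₀ = (ln z₁ − r·ln z₂)/(1 − r) = (1.0986 − 0.92757×1.7918)/0.07243 = -7.7777 → z₀ = 0.0004190 m
V₃ = V₁ · ln(z₃/z₀)/ln(z₁/z₀) = 17.8 × 11.9224/8.8763 = 23.9085 m/s

23.91 m/s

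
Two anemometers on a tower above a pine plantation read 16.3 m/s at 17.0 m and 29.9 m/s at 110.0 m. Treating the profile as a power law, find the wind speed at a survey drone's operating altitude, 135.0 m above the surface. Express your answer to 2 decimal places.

31.96 m/s

First find α: α = ln(V₂/V₁)/ln(z₂/z₁) = ln(29.9/16.3)/ln(110.0/17.0) = 0.60669/1.86727 = 0.3249
Extrapolate from 110.0 m to 135.0 m: V₃ = 29.9 × (135.0/110.0)^0.3249 = 29.9 × 1.0688 = 31.9572 m/s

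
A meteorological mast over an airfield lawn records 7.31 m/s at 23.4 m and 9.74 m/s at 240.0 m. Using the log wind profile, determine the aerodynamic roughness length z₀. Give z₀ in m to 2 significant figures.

z₀ ≈ 0.021 m

Log law: V(z) ∝ ln(z/z₀). With r = V₁/V₂ = 7.31/9.74 = 0.75051,
r · ln(z₂/z₀) = ln(z₁/z₀) ⇒ ln z₀ = (ln z₁ − r·ln z₂)/(1 − r)
ln z₀ = (3.15274 − 0.75051×5.48064) / 0.24949 = -3.8501
z₀ = exp(-3.8501) = 0.02128 m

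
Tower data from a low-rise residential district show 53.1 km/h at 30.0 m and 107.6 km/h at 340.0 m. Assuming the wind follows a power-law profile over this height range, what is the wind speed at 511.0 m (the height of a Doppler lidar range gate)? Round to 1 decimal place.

121.1 km/h

First find α: α = ln(V₂/V₁)/ln(z₂/z₁) = ln(107.6/53.1)/ln(340.0/30.0) = 0.70624/2.42775 = 0.2909
Extrapolate from 340.0 m to 511.0 m: V₃ = 107.6 × (511.0/340.0)^0.2909 = 107.6 × 1.1258 = 121.1394 km/h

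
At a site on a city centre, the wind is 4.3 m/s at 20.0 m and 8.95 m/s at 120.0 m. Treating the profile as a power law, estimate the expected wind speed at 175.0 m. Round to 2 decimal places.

First find α: α = ln(V₂/V₁)/ln(z₂/z₁) = ln(8.95/4.3)/ln(120.0/20.0) = 0.73304/1.79176 = 0.4091
Extrapolate from 120.0 m to 175.0 m: V₃ = 8.95 × (175.0/120.0)^0.4091 = 8.95 × 1.1669 = 10.4438 m/s

10.44 m/s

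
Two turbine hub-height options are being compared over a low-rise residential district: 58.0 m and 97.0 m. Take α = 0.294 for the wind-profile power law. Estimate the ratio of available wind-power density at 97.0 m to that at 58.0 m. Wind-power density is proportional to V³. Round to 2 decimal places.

Speed ratio: V_B/V_A = (z_B/z_A)^α = (97.0/58.0)^0.294 = (1.6724)^0.294 = 1.16322
Power-density ratio: P_B/P_A = (V_B/V_A)³ = (1.16322)³ = 1.57394

1.57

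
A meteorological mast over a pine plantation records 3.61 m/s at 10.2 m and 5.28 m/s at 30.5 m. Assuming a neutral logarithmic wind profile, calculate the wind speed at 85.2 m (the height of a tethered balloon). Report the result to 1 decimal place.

6.8 m/s

Log law: V ∝ ln(z/z₀). From the pair, with r = V₁/V₂ = 0.68371,
ln z₀ = (ln z₁ − r·ln z₂)/(1 − r) = (2.3224 − 0.68371×3.4177)/0.31629 = -0.0454 → z₀ = 0.9556 m
V₃ = V₁ · ln(z₃/z₀)/ln(z₁/z₀) = 3.61 × 4.4904/2.3678 = 6.8462 m/s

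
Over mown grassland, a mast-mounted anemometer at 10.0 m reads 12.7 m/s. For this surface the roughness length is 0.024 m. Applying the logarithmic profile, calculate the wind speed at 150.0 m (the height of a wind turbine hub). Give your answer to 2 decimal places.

18.40 m/s

Log law: V(z) ∝ ln(z/z₀), so V₂/V₁ = ln(z₂/z₀) / ln(z₁/z₀).
ln(150.0/0.024) = 8.7403, ln(10.0/0.024) = 6.0323
V₂ = 12.7 × 8.7403/6.0323 = 12.7 × 1.4489 = 18.4014 m/s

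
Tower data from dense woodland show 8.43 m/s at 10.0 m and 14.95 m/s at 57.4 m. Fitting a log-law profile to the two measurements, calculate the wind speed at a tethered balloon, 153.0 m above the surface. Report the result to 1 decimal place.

Log law: V ∝ ln(z/z₀). From the pair, with r = V₁/V₂ = 0.56388,
ln z₀ = (ln z₁ − r·ln z₂)/(1 − r) = (2.3026 − 0.56388×4.0500)/0.43612 = 0.0432 → z₀ = 1.044 m
V₃ = V₁ · ln(z₃/z₀)/ln(z₁/z₀) = 8.43 × 4.9872/2.2594 = 18.6080 m/s

18.6 m/s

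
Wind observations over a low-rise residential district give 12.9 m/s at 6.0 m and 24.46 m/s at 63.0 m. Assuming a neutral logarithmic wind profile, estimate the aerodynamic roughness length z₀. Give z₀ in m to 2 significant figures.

Log law: V(z) ∝ ln(z/z₀). With r = V₁/V₂ = 12.9/24.46 = 0.52739,
r · ln(z₂/z₀) = ln(z₁/z₀) ⇒ ln z₀ = (ln z₁ − r·ln z₂)/(1 − r)
ln z₀ = (1.79176 − 0.52739×4.14313) / 0.47261 = -0.8322
z₀ = exp(-0.8322) = 0.4351 m

z₀ ≈ 0.44 m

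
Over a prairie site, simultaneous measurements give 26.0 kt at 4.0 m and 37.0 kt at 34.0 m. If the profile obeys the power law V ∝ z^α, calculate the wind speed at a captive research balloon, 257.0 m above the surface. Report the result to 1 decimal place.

51.6 kt

First find α: α = ln(V₂/V₁)/ln(z₂/z₁) = ln(37.0/26.0)/ln(34.0/4.0) = 0.35282/2.14007 = 0.1649
Extrapolate from 34.0 m to 257.0 m: V₃ = 37.0 × (257.0/34.0)^0.1649 = 37.0 × 1.3958 = 51.6449 kt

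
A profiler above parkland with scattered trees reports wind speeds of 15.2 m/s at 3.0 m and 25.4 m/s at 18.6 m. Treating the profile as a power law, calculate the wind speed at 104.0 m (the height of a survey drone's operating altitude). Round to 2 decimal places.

First find α: α = ln(V₂/V₁)/ln(z₂/z₁) = ln(25.4/15.2)/ln(18.6/3.0) = 0.51345/1.82455 = 0.2814
Extrapolate from 18.6 m to 104.0 m: V₃ = 25.4 × (104.0/18.6)^0.2814 = 25.4 × 1.6232 = 41.2284 m/s

41.23 m/s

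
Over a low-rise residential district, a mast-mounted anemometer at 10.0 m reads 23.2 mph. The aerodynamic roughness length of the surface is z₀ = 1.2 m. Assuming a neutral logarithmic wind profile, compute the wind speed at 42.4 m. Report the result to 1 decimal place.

39.0 mph

Log law: V(z) ∝ ln(z/z₀), so V₂/V₁ = ln(z₂/z₀) / ln(z₁/z₀).
ln(42.4/1.2) = 3.5648, ln(10.0/1.2) = 2.1203
V₂ = 23.2 × 3.5648/2.1203 = 23.2 × 1.6813 = 39.0065 mph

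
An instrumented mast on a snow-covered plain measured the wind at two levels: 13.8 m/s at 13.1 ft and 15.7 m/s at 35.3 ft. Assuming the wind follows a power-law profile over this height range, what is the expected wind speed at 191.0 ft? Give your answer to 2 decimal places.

19.56 m/s

First find α: α = ln(V₂/V₁)/ln(z₂/z₁) = ln(15.7/13.8)/ln(35.3/13.1) = 0.12899/0.99127 = 0.1301
Extrapolate from 35.3 ft to 191.0 ft: V₃ = 15.7 × (191.0/35.3)^0.1301 = 15.7 × 1.2457 = 19.5577 m/s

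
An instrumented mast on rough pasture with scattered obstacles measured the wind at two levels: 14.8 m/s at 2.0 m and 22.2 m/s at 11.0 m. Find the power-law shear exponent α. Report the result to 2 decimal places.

α ≈ 0.24

Power law: V₂/V₁ = (z₂/z₁)^α ⇒ α = ln(V₂/V₁) / ln(z₂/z₁)
α = ln(22.2/14.8) / ln(11.0/2.0) = ln(1.5000) / ln(5.5000)
  = 0.40547 / 1.70475 = 0.23784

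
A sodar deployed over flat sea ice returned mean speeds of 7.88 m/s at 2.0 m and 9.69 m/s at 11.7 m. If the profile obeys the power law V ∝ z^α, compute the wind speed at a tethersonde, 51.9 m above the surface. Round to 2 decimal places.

11.54 m/s

First find α: α = ln(V₂/V₁)/ln(z₂/z₁) = ln(9.69/7.88)/ln(11.7/2.0) = 0.20677/1.76644 = 0.1171
Extrapolate from 11.7 m to 51.9 m: V₃ = 9.69 × (51.9/11.7)^0.1171 = 9.69 × 1.1905 = 11.5360 m/s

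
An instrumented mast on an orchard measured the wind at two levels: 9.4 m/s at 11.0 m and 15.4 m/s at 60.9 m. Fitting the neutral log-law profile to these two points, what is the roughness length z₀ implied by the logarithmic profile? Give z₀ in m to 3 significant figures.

Log law: V(z) ∝ ln(z/z₀). With r = V₁/V₂ = 9.4/15.4 = 0.61039,
r · ln(z₂/z₀) = ln(z₁/z₀) ⇒ ln z₀ = (ln z₁ − r·ln z₂)/(1 − r)
ln z₀ = (2.39790 − 0.61039×4.10923) / 0.38961 = -0.2832
z₀ = exp(-0.2832) = 0.7534 m

z₀ ≈ 0.753 m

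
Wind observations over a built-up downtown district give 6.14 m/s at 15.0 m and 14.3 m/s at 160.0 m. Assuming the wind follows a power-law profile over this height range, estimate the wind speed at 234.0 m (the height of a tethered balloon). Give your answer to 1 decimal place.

First find α: α = ln(V₂/V₁)/ln(z₂/z₁) = ln(14.3/6.14)/ln(160.0/15.0) = 0.84543/2.36712 = 0.3572
Extrapolate from 160.0 m to 234.0 m: V₃ = 14.3 × (234.0/160.0)^0.3572 = 14.3 × 1.1454 = 16.3795 m/s

16.4 m/s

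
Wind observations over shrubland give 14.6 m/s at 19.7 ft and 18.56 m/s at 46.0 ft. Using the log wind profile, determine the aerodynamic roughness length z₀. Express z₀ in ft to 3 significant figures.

Log law: V(z) ∝ ln(z/z₀). With r = V₁/V₂ = 14.6/18.56 = 0.78664,
r · ln(z₂/z₀) = ln(z₁/z₀) ⇒ ln z₀ = (ln z₁ − r·ln z₂)/(1 − r)
ln z₀ = (2.98062 − 0.78664×3.82864) / 0.21336 = -0.1459
z₀ = exp(-0.1459) = 0.8642 ft

z₀ ≈ 0.864 ft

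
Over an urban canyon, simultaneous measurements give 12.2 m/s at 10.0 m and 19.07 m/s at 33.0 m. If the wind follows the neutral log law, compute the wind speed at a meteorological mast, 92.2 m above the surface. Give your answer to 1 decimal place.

Log law: V ∝ ln(z/z₀). From the pair, with r = V₁/V₂ = 0.63975,
ln z₀ = (ln z₁ − r·ln z₂)/(1 − r) = (2.3026 − 0.63975×3.4965)/0.36025 = 0.1824 → z₀ = 1.200 m
V₃ = V₁ · ln(z₃/z₀)/ln(z₁/z₀) = 12.2 × 4.3416/2.1202 = 24.9821 m/s

25.0 m/s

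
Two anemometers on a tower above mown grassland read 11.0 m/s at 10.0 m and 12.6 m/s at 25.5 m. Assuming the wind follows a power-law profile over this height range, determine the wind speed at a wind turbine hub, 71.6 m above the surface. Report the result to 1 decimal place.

First find α: α = ln(V₂/V₁)/ln(z₂/z₁) = ln(12.6/11.0)/ln(25.5/10.0) = 0.13580/0.93609 = 0.1451
Extrapolate from 25.5 m to 71.6 m: V₃ = 12.6 × (71.6/25.5)^0.1451 = 12.6 × 1.1616 = 14.6358 m/s

14.6 m/s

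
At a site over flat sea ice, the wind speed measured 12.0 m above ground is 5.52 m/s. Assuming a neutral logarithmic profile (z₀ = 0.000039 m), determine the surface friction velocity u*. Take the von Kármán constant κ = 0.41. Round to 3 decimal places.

Log law: V(z) = (u*/κ) · ln(z/z₀) ⇒ u* = κ · V / ln(z/z₀)
u* = 0.41 × 5.52 / ln(12.0/0.000039) = 0.41 × 5.52 / 12.6369
   = 2.2632 / 12.6369 = 0.1791 m/s

u* ≈ 0.179 m/s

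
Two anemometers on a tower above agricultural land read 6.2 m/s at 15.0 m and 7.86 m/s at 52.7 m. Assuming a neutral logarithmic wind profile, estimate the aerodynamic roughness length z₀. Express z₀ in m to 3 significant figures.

Log law: V(z) ∝ ln(z/z₀). With r = V₁/V₂ = 6.2/7.86 = 0.78880,
r · ln(z₂/z₀) = ln(z₁/z₀) ⇒ ln z₀ = (ln z₁ − r·ln z₂)/(1 − r)
ln z₀ = (2.70805 − 0.78880×3.96462) / 0.21120 = -1.9851
z₀ = exp(-1.9851) = 0.1374 m

z₀ ≈ 0.137 m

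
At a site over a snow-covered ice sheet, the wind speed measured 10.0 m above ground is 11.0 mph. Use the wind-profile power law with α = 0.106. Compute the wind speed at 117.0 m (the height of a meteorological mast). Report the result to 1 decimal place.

14.3 mph

Power-law profile: V₂ = V₁ · (z₂/z₁)^α
V₂ = 11.0 × (117.0/10.0)^0.106 = 11.0 × (11.7000)^0.106
    = 11.0 × 1.2979 = 14.2765 mph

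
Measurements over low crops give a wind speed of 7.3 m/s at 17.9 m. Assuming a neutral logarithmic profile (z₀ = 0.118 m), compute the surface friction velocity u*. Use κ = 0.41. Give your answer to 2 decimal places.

Log law: V(z) = (u*/κ) · ln(z/z₀) ⇒ u* = κ · V / ln(z/z₀)
u* = 0.41 × 7.3 / ln(17.9/0.118) = 0.41 × 7.3 / 5.0219
   = 2.9930 / 5.0219 = 0.5960 m/s

u* ≈ 0.60 m/s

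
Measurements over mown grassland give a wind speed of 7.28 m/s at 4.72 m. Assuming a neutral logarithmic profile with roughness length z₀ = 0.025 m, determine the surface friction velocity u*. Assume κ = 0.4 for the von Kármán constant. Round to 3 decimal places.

Log law: V(z) = (u*/κ) · ln(z/z₀) ⇒ u* = κ · V / ln(z/z₀)
u* = 0.4 × 7.28 / ln(4.72/0.025) = 0.4 × 7.28 / 5.2407
   = 2.9120 / 5.2407 = 0.5557 m/s

u* ≈ 0.556 m/s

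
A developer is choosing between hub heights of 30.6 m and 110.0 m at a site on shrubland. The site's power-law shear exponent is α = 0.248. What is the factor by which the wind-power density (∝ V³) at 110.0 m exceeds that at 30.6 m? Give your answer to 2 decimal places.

Speed ratio: V_B/V_A = (z_B/z_A)^α = (110.0/30.6)^0.248 = (3.5948)^0.248 = 1.37343
Power-density ratio: P_B/P_A = (V_B/V_A)³ = (1.37343)³ = 2.59071

2.59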